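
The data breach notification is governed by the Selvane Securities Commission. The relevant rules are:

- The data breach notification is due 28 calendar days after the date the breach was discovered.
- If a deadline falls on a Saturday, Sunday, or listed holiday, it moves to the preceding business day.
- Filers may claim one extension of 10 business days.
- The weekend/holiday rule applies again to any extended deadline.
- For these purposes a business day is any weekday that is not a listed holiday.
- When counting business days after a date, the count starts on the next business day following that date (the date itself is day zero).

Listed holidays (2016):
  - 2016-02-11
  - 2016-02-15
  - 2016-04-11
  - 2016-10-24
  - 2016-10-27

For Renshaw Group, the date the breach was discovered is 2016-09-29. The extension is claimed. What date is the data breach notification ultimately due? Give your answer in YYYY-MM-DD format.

Trigger date 2016-09-29 + 28 calendar days = 2016-10-27.
2016-10-27 is a listed holiday, so it moves to the preceding business day, 2016-10-26 (Wednesday).
The 10-business-day extension runs from 2016-10-26 to 2016-11-10.
Since 2016-11-10 is a Thursday and not a holiday, the date is unchanged.
The final due date is 2016-11-10.

2016-11-10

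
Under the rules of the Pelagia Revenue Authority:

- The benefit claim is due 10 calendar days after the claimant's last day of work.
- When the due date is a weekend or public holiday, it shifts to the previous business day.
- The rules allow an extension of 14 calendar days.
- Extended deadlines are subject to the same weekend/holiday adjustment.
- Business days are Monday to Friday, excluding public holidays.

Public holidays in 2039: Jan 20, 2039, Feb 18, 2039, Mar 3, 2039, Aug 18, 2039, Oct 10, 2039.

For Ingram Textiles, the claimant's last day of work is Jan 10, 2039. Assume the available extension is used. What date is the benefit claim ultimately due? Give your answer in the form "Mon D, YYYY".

Feb 2, 2039

Trigger date Jan 10, 2039 + 10 calendar days = Jan 20, 2039.
Jan 20, 2039 is a listed holiday; the preceding business day is Jan 19, 2039 (Wednesday).
Add the 14 calendar-day extension to Jan 19, 2039: Feb 2, 2039.
Since Feb 2, 2039 is a Wednesday and not a holiday, the date is unchanged.
The final due date is Feb 2, 2039.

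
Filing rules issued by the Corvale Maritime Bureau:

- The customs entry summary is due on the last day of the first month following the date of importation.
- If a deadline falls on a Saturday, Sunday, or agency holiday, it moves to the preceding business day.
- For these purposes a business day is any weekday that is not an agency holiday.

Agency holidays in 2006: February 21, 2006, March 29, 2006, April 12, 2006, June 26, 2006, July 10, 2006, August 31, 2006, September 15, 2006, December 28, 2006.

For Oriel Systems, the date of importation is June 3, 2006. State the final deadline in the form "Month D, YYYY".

The first month after June 3, 2006 is July 2006, whose last day is July 31, 2006.
Since July 31, 2006 is a Monday and not a holiday, the date is unchanged.
The final due date is July 31, 2006.

July 31, 2006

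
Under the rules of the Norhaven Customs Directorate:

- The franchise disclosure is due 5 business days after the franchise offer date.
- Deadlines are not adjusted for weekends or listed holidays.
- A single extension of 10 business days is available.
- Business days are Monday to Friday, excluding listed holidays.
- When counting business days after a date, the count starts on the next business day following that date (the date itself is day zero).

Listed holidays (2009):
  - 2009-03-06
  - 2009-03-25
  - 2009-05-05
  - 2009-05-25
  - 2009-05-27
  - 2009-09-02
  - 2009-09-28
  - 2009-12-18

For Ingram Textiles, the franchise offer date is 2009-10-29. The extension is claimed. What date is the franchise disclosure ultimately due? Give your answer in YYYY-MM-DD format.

2009-11-19

5 business days after 2009-10-29, excluding weekends and holidays, is 2009-11-05.
No adjustment is made for weekends or holidays, so 2009-11-05 stands.
The 10-business-day extension runs from 2009-11-05 to 2009-11-19.
No adjustment is made for weekends or holidays, so 2009-11-19 stands.
Final deadline: 2009-11-19.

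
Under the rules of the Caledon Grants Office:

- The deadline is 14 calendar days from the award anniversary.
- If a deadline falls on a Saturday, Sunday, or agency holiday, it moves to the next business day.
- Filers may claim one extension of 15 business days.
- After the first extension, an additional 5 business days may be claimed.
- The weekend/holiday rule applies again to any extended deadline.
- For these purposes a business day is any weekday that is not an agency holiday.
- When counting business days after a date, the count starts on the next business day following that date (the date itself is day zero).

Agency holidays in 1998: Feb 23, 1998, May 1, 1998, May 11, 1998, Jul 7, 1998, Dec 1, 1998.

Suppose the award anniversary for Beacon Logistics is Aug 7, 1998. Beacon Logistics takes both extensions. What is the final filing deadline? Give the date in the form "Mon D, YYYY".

Sep 18, 1998

Adding 14 calendar days to Aug 7, 1998 gives Aug 21, 1998.
Since Aug 21, 1998 is a Friday and not a holiday, the date is unchanged.
The 15-business-day extension runs from Aug 21, 1998 to Sep 11, 1998.
Sep 11, 1998 falls on a Friday, which is a business day, so no adjustment is needed.
Counting 5 further business days from Sep 11, 1998 reaches Sep 18, 1998.
Since Sep 18, 1998 is a Friday and not a holiday, the date is unchanged.
Deadline: Sep 18, 1998.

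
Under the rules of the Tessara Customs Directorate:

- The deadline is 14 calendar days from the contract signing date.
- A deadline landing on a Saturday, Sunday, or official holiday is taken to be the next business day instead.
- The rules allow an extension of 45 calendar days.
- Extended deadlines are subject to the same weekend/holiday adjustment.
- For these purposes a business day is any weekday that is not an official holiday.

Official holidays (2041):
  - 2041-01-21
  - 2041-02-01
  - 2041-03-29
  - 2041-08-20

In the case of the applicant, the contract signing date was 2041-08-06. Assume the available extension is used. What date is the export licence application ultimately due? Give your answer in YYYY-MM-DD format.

14 calendar days after 2041-08-06 is 2041-08-20.
2041-08-20 is a listed holiday; the next business day is 2041-08-21 (Wednesday).
Applying the 45-calendar-day extension: 2041-08-21 + 45 days = 2041-10-05.
Because 2041-10-05 is a Saturday, the deadline becomes 2041-10-07 (Monday).
Deadline: 2041-10-07.

2041-10-07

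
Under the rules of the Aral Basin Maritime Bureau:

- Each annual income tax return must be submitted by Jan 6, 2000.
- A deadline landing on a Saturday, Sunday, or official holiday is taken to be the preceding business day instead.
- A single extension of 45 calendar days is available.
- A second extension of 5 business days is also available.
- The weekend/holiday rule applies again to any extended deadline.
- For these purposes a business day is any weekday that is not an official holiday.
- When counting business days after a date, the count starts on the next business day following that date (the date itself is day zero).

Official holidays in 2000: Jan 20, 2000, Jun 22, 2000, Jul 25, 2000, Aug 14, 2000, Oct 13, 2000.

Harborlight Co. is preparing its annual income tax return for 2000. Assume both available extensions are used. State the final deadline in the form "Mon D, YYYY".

Feb 25, 2000

Start from the fixed due date, Jan 6, 2000.
Jan 6, 2000 is a Thursday and not a listed holiday, so it stands.
Applying the 45-calendar-day extension: Jan 6, 2000 + 45 days = Feb 20, 2000.
Feb 20, 2000 falls on a Sunday. Rolling to the preceding business day gives Feb 18, 2000, a Friday.
Counting 5 further business days from Feb 18, 2000 reaches Feb 25, 2000.
Feb 25, 2000 (Friday) is already a business day.
Final deadline: Feb 25, 2000.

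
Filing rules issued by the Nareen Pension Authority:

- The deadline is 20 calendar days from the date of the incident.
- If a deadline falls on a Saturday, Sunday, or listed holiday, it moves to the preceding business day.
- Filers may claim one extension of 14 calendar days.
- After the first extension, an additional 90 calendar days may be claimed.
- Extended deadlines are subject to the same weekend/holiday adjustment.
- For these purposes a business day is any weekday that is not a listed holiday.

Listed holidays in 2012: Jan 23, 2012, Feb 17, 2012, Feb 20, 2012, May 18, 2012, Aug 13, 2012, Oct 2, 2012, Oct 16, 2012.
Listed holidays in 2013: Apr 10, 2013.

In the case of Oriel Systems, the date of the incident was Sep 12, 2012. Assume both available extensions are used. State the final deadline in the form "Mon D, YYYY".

Adding 20 calendar days to Sep 12, 2012 gives Oct 2, 2012.
Oct 2, 2012 falls on a listed holiday. Rolling to the preceding business day gives Oct 1, 2012, a Monday.
The 14-calendar-day extension moves the deadline from Oct 1, 2012 to Oct 15, 2012.
Oct 15, 2012 falls on a Monday, which is a business day, so no adjustment is needed.
With the 90-day extension, Oct 15, 2012 becomes Jan 13, 2013.
Jan 13, 2013 falls on a Sunday. Rolling to the preceding business day gives Jan 11, 2013, a Friday.
So the filing is due Jan 11, 2013.

Jan 11, 2013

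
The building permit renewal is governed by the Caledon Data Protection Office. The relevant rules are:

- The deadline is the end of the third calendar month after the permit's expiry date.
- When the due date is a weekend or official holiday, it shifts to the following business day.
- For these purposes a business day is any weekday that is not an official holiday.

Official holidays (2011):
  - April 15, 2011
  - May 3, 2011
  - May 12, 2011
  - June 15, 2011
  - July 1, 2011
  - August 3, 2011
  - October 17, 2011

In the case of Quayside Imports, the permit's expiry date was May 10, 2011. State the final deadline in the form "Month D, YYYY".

The third month after May 10, 2011 is August 2011, whose last day is August 31, 2011.
Since August 31, 2011 is a Wednesday and not a holiday, the date is unchanged.
Deadline: August 31, 2011.

August 31, 2011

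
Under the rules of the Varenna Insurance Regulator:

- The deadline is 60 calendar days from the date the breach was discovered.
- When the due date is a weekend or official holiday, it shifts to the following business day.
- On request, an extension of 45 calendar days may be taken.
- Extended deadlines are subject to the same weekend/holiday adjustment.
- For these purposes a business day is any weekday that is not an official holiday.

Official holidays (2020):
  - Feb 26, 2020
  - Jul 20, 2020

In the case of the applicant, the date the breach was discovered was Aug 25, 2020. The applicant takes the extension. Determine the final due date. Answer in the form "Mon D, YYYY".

Trigger date Aug 25, 2020 + 60 calendar days = Oct 24, 2020.
Oct 24, 2020 falls on a Saturday. Rolling to the next business day gives Oct 26, 2020, a Monday.
Add the 45 calendar-day extension to Oct 26, 2020: Dec 10, 2020.
Dec 10, 2020 is a Thursday and not a listed holiday, so it stands.
Final deadline: Dec 10, 2020.

Dec 10, 2020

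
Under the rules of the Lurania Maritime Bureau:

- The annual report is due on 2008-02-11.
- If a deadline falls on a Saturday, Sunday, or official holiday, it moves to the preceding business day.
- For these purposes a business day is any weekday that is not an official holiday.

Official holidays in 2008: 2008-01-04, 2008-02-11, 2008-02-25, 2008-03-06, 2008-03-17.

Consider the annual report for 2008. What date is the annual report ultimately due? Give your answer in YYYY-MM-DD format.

Start from the fixed due date, 2008-02-11.
2008-02-11 falls on a listed holiday. Rolling to the preceding business day gives 2008-02-08, a Friday.
The final due date is 2008-02-08.

2008-02-08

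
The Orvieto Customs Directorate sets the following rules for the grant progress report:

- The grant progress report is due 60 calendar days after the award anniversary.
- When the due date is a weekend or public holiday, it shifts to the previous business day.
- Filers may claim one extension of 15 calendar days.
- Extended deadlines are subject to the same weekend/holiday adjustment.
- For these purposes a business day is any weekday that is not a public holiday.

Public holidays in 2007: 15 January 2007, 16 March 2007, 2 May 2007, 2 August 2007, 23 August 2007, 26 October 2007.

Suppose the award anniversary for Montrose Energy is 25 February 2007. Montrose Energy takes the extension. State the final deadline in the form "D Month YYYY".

11 May 2007

Adding 60 calendar days to 25 February 2007 gives 26 April 2007.
Since 26 April 2007 is a Thursday and not a holiday, the date is unchanged.
With the 15-day extension, 26 April 2007 becomes 11 May 2007.
11 May 2007 (Friday) is already a business day.
The final due date is 11 May 2007.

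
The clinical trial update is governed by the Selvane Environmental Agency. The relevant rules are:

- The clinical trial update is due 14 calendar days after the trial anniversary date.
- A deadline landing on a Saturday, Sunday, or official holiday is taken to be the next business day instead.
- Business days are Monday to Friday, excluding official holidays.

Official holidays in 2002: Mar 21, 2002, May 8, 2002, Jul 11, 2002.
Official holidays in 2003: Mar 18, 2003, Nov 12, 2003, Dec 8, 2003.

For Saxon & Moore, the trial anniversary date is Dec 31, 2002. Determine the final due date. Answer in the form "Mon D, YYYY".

Jan 14, 2003

Trigger date Dec 31, 2002 + 14 calendar days = Jan 14, 2003.
Jan 14, 2003 falls on a Tuesday, which is a business day, so no adjustment is needed.
Final deadline: Jan 14, 2003.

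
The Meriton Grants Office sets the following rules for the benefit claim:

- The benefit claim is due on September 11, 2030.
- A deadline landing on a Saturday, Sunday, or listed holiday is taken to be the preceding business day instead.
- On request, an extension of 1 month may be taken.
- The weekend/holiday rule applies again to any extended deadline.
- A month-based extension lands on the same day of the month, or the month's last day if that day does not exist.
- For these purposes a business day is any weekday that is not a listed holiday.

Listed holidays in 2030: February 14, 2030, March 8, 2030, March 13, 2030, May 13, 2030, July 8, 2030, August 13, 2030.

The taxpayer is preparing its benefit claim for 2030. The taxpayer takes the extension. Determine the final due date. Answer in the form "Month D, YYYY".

The statutory due date is September 11, 2030.
September 11, 2030 is a Wednesday and not a listed holiday, so it stands.
The 1 month extension carries September 11, 2030 to October 11, 2030.
October 11, 2030 is a Friday and not a listed holiday, so it stands.
Final deadline: October 11, 2030.

October 11, 2030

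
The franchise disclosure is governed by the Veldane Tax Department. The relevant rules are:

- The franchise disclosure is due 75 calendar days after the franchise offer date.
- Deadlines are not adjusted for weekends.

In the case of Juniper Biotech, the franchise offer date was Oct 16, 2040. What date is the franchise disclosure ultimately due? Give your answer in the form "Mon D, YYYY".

Dec 30, 2040

From Oct 16, 2040, 75 calendar days later is Dec 30, 2040.
Dec 30, 2040 is a Sunday; no weekend or holiday adjustment applies.
Deadline: Dec 30, 2040.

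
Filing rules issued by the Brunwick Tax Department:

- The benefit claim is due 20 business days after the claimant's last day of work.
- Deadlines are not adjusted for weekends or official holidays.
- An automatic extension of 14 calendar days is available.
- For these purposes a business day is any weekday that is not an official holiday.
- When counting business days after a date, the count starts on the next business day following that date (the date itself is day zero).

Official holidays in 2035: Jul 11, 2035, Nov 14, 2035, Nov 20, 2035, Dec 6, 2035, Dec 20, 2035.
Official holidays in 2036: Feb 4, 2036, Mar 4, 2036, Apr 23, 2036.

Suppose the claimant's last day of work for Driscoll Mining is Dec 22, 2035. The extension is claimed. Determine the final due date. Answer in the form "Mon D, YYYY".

Feb 1, 2036

Starting the day after Dec 22, 2035 and counting 20 business days lands on Jan 18, 2036.
No adjustment is made for weekends or holidays, so Jan 18, 2036 stands.
The 14-calendar-day extension moves the deadline from Jan 18, 2036 to Feb 1, 2036.
No adjustment is made for weekends or holidays, so Feb 1, 2036 stands.
Deadline: Feb 1, 2036.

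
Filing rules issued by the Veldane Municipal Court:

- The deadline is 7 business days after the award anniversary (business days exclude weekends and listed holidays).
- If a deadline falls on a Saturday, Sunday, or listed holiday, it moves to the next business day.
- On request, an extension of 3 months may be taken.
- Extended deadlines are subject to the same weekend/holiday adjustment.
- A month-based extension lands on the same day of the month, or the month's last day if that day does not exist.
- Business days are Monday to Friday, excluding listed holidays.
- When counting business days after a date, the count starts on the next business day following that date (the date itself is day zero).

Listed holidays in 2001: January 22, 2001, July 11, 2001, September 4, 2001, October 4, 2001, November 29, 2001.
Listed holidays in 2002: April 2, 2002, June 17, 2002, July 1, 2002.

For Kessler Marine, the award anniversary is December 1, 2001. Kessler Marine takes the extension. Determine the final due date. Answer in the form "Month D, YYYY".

March 11, 2002

Counting 7 business days after December 1, 2001 (skipping weekends and listed holidays) reaches December 11, 2001.
Since December 11, 2001 is a Tuesday and not a holiday, the date is unchanged.
Applying the 3 months extension: 3 months after December 11, 2001 is March 11, 2002.
March 11, 2002 (Monday) is already a business day.
Final deadline: March 11, 2002.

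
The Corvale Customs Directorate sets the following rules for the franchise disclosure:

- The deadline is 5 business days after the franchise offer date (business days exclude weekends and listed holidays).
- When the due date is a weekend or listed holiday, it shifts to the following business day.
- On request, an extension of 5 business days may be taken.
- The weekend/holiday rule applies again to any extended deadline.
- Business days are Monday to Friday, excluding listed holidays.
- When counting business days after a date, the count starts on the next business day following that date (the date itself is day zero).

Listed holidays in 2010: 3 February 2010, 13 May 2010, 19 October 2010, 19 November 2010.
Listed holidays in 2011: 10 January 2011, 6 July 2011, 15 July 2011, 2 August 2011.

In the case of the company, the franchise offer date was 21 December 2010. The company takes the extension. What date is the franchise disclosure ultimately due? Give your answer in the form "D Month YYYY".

4 January 2011

5 business days after 21 December 2010, excluding weekends and holidays, is 28 December 2010.
Since 28 December 2010 is a Tuesday and not a holiday, the date is unchanged.
The 5-business-day extension runs from 28 December 2010 to 4 January 2011.
Since 4 January 2011 is a Tuesday and not a holiday, the date is unchanged.
Deadline: 4 January 2011.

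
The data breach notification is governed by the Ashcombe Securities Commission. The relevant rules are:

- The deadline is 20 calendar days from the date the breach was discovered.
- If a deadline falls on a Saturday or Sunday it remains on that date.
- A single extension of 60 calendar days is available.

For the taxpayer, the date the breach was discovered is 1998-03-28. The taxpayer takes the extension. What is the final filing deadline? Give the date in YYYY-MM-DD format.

Adding 20 calendar days to 1998-03-28 gives 1998-04-17.
No adjustment is made for weekends or holidays, so 1998-04-17 stands.
With the 60-day extension, 1998-04-17 becomes 1998-06-16.
1998-06-16 is a Tuesday; no weekend or holiday adjustment applies.
Deadline: 1998-06-16.

1998-06-16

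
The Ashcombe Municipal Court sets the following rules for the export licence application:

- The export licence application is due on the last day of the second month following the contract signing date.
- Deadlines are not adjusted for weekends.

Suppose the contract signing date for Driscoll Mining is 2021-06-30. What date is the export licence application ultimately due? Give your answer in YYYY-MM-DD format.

2 months after 2021-06-30 is August 2021; that month ends on 2021-08-31.
2021-08-31 is a Tuesday; no weekend or holiday adjustment applies.
Deadline: 2021-08-31.

2021-08-31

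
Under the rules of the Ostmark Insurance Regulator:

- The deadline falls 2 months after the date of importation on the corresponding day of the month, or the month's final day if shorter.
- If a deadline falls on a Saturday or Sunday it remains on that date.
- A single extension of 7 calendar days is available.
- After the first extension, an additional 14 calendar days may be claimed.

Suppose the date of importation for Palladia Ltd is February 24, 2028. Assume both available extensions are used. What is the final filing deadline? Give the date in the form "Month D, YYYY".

Moving 2 months forward from February 24, 2028 on the corresponding day gives April 24, 2028.
No adjustment is made for weekends or holidays, so April 24, 2028 stands.
The 7-calendar-day extension moves the deadline from April 24, 2028 to May 1, 2028.
May 1, 2028 falls on a Monday. The rules make no weekend/holiday allowance, so it remains May 1, 2028.
The 14-calendar-day extension moves the deadline from May 1, 2028 to May 15, 2028.
May 15, 2028 falls on a Monday. The rules make no weekend/holiday allowance, so it remains May 15, 2028.
Deadline: May 15, 2028.

May 15, 2028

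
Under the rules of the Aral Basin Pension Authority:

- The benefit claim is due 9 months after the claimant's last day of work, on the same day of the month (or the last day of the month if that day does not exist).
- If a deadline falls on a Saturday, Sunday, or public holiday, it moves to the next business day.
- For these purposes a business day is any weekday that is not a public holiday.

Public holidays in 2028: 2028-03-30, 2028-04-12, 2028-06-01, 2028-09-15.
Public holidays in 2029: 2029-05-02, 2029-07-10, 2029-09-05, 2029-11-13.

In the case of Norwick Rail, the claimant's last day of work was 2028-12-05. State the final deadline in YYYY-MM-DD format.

2029-09-06

9 months from 2028-12-05 is 2029-09-05.
Because 2029-09-05 is a listed holiday, the deadline becomes 2029-09-06 (Thursday).
The final due date is 2029-09-06.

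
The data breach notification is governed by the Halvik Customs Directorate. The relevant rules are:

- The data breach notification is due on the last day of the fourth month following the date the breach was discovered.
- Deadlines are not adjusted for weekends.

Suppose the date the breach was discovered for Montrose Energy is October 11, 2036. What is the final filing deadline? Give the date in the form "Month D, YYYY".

February 28, 2037

4 months after October 11, 2036 is February 2037; that month ends on February 28, 2037.
February 28, 2037 falls on a Saturday. The rules make no weekend/holiday allowance, so it remains February 28, 2037.
The final due date is February 28, 2037.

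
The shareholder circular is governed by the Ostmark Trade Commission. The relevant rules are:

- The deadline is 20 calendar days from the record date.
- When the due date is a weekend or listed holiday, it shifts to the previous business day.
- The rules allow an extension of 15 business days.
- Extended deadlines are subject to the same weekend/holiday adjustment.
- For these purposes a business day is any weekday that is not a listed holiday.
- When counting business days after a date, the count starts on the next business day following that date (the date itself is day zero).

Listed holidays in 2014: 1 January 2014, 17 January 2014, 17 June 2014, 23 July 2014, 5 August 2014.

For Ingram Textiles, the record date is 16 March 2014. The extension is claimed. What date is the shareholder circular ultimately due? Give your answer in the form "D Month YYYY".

20 calendar days after 16 March 2014 is 5 April 2014.
5 April 2014 is a Saturday; the preceding business day is 4 April 2014 (Friday).
Counting 15 further business days from 4 April 2014 reaches 25 April 2014.
25 April 2014 is a Friday and not a listed holiday, so it stands.
So the filing is due 25 April 2014.

25 April 2014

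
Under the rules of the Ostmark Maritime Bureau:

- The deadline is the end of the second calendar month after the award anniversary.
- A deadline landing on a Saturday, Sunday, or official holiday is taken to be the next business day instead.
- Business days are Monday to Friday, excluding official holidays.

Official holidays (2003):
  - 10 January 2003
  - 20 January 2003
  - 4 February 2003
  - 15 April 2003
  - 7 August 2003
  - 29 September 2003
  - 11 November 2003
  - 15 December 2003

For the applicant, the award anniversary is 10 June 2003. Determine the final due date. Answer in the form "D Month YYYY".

The second month after 10 June 2003 is August 2003, whose last day is 31 August 2003.
31 August 2003 falls on a Sunday. Rolling to the next business day gives 1 September 2003, a Monday.
Deadline: 1 September 2003.

1 September 2003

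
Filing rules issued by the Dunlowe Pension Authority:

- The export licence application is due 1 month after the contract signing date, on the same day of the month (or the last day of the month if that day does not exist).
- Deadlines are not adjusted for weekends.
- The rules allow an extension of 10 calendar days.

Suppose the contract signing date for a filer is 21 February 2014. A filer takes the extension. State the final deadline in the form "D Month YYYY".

31 March 2014

1 month after 21 February 2014, on the same day of the month, is 21 March 2014.
21 March 2014 falls on a Friday. The rules make no weekend/holiday allowance, so it remains 21 March 2014.
With the 10-day extension, 21 March 2014 becomes 31 March 2014.
31 March 2014 is a Monday; no weekend or holiday adjustment applies.
Deadline: 31 March 2014.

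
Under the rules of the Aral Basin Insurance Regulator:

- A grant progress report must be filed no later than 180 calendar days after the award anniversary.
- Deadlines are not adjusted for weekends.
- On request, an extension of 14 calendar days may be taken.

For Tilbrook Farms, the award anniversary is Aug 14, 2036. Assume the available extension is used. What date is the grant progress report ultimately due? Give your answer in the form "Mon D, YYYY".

Trigger date Aug 14, 2036 + 180 calendar days = Feb 10, 2037.
Feb 10, 2037 falls on a Tuesday. The rules make no weekend/holiday allowance, so it remains Feb 10, 2037.
Applying the 14-calendar-day extension: Feb 10, 2037 + 14 days = Feb 24, 2037.
Feb 24, 2037 is a Tuesday; no weekend or holiday adjustment applies.
So the filing is due Feb 24, 2037.

Feb 24, 2037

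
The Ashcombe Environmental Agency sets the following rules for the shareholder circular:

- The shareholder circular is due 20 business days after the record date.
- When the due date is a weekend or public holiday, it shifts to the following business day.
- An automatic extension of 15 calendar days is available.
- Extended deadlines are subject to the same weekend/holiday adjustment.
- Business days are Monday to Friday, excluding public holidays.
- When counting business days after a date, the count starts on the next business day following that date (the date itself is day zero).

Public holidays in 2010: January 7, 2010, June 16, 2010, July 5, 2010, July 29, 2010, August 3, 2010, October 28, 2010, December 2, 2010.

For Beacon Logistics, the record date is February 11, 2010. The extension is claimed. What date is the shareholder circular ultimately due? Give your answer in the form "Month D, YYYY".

March 26, 2010

Starting the day after February 11, 2010 and counting 20 business days lands on March 11, 2010.
March 11, 2010 (Thursday) is already a business day.
The 15-calendar-day extension moves the deadline from March 11, 2010 to March 26, 2010.
March 26, 2010 falls on a Friday, which is a business day, so no adjustment is needed.
Deadline: March 26, 2010.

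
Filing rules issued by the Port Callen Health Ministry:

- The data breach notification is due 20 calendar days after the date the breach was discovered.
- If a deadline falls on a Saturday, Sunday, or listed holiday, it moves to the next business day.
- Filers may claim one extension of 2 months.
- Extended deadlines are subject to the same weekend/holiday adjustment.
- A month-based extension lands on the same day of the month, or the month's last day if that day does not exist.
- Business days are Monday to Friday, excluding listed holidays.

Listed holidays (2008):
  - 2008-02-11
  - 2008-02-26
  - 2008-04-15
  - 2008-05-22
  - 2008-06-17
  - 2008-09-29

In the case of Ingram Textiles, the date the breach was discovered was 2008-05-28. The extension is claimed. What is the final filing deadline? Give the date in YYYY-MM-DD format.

Trigger date 2008-05-28 + 20 calendar days = 2008-06-17.
2008-06-17 is a listed holiday, so it moves to the next business day, 2008-06-18 (Wednesday).
Applying the 2 months extension: 2 months after 2008-06-18 is 2008-08-18.
2008-08-18 is a Monday and not a listed holiday, so it stands.
Deadline: 2008-08-18.

2008-08-18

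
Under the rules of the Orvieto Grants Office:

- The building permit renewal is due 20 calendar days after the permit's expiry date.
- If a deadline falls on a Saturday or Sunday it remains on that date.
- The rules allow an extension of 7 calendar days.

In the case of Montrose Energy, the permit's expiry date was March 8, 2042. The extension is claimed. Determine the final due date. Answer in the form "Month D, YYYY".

20 calendar days after March 8, 2042 is March 28, 2042.
March 28, 2042 is a Friday; no weekend or holiday adjustment applies.
Applying the 7-calendar-day extension: March 28, 2042 + 7 days = April 4, 2042.
April 4, 2042 falls on a Friday. The rules make no weekend/holiday allowance, so it remains April 4, 2042.
The final due date is April 4, 2042.

April 4, 2042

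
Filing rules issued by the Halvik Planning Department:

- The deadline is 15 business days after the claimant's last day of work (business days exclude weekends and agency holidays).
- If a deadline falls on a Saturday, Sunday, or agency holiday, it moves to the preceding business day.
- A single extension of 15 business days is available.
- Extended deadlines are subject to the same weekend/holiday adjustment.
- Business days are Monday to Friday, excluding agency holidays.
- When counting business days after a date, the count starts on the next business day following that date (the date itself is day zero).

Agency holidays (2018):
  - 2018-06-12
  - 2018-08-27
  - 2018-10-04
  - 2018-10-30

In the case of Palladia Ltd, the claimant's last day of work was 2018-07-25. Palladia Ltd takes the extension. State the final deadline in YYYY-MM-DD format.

2018-09-06

Counting 15 business days after 2018-07-25 (skipping weekends and listed holidays) reaches 2018-08-15.
Since 2018-08-15 is a Wednesday and not a holiday, the date is unchanged.
The 15-business-day extension runs from 2018-08-15 to 2018-09-06.
Since 2018-09-06 is a Thursday and not a holiday, the date is unchanged.
The final due date is 2018-09-06.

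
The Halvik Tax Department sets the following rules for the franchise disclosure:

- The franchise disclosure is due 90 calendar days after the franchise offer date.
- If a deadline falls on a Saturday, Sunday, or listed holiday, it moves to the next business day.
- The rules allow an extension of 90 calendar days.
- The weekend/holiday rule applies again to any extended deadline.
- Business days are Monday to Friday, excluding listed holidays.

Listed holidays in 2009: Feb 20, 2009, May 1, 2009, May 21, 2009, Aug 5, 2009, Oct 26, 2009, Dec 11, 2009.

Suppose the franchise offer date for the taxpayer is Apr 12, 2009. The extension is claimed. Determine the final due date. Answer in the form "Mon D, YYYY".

90 calendar days after Apr 12, 2009 is Jul 11, 2009.
Because Jul 11, 2009 is a Saturday, the deadline becomes Jul 13, 2009 (Monday).
The 90-calendar-day extension moves the deadline from Jul 13, 2009 to Oct 11, 2009.
Oct 11, 2009 is a Sunday; the next business day is Oct 12, 2009 (Monday).
The final due date is Oct 12, 2009.

Oct 12, 2009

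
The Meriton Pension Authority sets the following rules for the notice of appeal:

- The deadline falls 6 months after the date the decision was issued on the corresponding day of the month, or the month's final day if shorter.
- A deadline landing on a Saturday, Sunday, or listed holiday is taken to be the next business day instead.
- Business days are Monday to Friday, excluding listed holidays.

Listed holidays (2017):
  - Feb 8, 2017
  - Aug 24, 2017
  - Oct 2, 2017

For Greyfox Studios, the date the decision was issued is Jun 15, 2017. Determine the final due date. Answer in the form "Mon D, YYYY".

Dec 15, 2017

Moving 6 months forward from Jun 15, 2017 on the corresponding day gives Dec 15, 2017.
Dec 15, 2017 falls on a Friday, which is a business day, so no adjustment is needed.
Deadline: Dec 15, 2017.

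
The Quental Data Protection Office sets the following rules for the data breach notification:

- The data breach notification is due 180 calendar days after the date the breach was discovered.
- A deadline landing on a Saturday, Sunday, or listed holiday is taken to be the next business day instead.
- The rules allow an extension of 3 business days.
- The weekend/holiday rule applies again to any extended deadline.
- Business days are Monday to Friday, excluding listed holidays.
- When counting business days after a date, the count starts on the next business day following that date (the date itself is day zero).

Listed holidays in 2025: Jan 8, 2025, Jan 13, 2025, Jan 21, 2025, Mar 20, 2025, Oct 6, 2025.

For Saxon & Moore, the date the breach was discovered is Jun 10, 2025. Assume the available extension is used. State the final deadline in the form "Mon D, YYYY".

180 calendar days after Jun 10, 2025 is Dec 7, 2025.
Dec 7, 2025 is a Sunday, so it moves to the next business day, Dec 8, 2025 (Monday).
Counting 3 further business days from Dec 8, 2025 reaches Dec 11, 2025.
Dec 11, 2025 falls on a Thursday, which is a business day, so no adjustment is needed.
Deadline: Dec 11, 2025.

Dec 11, 2025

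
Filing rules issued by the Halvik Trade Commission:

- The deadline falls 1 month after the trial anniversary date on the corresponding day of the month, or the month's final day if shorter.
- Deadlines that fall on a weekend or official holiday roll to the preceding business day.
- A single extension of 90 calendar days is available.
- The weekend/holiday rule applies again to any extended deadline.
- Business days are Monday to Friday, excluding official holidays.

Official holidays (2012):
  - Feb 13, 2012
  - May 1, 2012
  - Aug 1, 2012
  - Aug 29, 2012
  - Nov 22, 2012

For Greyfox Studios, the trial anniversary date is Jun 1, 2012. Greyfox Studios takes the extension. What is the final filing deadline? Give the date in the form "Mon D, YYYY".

1 month after Jun 1, 2012, on the same day of the month, is Jul 1, 2012.
Jul 1, 2012 is a Sunday; the preceding business day is Jun 29, 2012 (Friday).
The 90-calendar-day extension moves the deadline from Jun 29, 2012 to Sep 27, 2012.
Sep 27, 2012 (Thursday) is already a business day.
So the filing is due Sep 27, 2012.

Sep 27, 2012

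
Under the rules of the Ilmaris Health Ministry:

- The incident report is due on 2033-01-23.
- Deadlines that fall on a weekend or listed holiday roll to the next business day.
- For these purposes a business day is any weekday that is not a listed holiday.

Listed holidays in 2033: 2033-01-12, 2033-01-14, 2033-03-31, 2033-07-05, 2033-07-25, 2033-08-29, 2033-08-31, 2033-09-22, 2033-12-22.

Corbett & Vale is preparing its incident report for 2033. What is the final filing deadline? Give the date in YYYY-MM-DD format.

2033-01-24

The statutory due date is 2033-01-23.
2033-01-23 is a Sunday, so it moves to the next business day, 2033-01-24 (Monday).
Final deadline: 2033-01-24.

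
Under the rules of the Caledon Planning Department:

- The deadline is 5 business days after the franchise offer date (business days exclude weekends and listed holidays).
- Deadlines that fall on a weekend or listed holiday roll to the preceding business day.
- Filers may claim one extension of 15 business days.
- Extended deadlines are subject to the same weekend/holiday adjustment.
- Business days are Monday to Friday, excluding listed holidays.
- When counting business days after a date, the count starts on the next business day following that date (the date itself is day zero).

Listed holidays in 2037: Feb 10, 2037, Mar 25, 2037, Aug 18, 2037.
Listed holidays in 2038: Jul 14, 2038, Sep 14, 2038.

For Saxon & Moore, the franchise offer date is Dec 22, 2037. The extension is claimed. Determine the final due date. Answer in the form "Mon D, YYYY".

Jan 19, 2038

5 business days after Dec 22, 2037, excluding weekends and holidays, is Dec 29, 2037.
Dec 29, 2037 is a Tuesday and not a listed holiday, so it stands.
The 15-business-day extension runs from Dec 29, 2037 to Jan 19, 2038.
Since Jan 19, 2038 is a Tuesday and not a holiday, the date is unchanged.
Final deadline: Jan 19, 2038.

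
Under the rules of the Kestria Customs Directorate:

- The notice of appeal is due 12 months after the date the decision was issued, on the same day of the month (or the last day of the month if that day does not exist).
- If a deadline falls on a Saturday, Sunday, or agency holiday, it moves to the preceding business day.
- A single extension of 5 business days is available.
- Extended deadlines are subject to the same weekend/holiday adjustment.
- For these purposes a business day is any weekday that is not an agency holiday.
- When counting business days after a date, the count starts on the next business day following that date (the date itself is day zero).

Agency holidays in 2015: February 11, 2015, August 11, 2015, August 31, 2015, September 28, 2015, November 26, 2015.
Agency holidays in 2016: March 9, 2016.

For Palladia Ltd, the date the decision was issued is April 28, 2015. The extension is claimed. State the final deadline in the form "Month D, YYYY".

May 5, 2016

Moving 12 months forward from April 28, 2015 on the corresponding day gives April 28, 2016.
Since April 28, 2016 is a Thursday and not a holiday, the date is unchanged.
Counting 5 further business days from April 28, 2016 reaches May 5, 2016.
Since May 5, 2016 is a Thursday and not a holiday, the date is unchanged.
Deadline: May 5, 2016.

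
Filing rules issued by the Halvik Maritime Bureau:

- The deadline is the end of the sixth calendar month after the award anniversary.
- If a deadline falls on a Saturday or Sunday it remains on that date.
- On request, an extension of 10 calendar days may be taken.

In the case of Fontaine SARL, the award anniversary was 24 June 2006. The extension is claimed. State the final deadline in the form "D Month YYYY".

6 months after 24 June 2006 falls in December 2006; the last day of that month is 31 December 2006.
31 December 2006 falls on a Sunday. The rules make no weekend/holiday allowance, so it remains 31 December 2006.
With the 10-day extension, 31 December 2006 becomes 10 January 2007.
No adjustment is made for weekends or holidays, so 10 January 2007 stands.
So the filing is due 10 January 2007.

10 January 2007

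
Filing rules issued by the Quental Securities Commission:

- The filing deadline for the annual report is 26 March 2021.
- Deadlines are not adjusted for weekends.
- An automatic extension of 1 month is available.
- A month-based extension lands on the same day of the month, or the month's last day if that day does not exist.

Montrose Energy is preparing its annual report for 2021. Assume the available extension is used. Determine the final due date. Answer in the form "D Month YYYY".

Start from the fixed due date, 26 March 2021.
26 March 2021 falls on a Friday. The rules make no weekend/holiday allowance, so it remains 26 March 2021.
The 1 month extension carries 26 March 2021 to 26 April 2021.
26 April 2021 falls on a Monday. The rules make no weekend/holiday allowance, so it remains 26 April 2021.
So the filing is due 26 April 2021.

26 April 2021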